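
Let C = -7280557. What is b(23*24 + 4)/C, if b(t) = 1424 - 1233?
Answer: -191/7280557 ≈ -2.6234e-5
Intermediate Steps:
b(t) = 191
b(23*24 + 4)/C = 191/(-7280557) = 191*(-1/7280557) = -191/7280557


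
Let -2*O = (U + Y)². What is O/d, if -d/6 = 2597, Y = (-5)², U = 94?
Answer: 289/636 ≈ 0.45440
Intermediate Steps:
Y = 25
d = -15582 (d = -6*2597 = -15582)
O = -14161/2 (O = -(94 + 25)²/2 = -½*119² = -½*14161 = -14161/2 ≈ -7080.5)
O/d = -14161/2/(-15582) = -14161/2*(-1/15582) = 289/636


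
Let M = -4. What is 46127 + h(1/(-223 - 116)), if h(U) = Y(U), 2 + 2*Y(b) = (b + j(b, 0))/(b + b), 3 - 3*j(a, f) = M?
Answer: 91857/2 ≈ 45929.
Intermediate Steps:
j(a, f) = 7/3 (j(a, f) = 1 - ⅓*(-4) = 1 + 4/3 = 7/3)
Y(b) = -1 + (7/3 + b)/(4*b) (Y(b) = -1 + ((b + 7/3)/(b + b))/2 = -1 + ((7/3 + b)/((2*b)))/2 = -1 + ((7/3 + b)*(1/(2*b)))/2 = -1 + ((7/3 + b)/(2*b))/2 = -1 + (7/3 + b)/(4*b))
h(U) = (7 - 9*U)/(12*U)
46127 + h(1/(-223 - 116)) = 46127 + (7 - 9/(-223 - 116))/(12*(1/(-223 - 116))) = 46127 + (7 - 9/(-339))/(12*(1/(-339))) = 46127 + (7 - 9*(-1/339))/(12*(-1/339)) = 46127 + (1/12)*(-339)*(7 + 3/113) = 46127 + (1/12)*(-339)*(794/113) = 46127 - 397/2 = 91857/2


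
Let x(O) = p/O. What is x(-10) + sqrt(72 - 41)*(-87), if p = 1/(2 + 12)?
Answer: -1/140 - 87*sqrt(31) ≈ -484.40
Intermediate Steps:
p = 1/14 ≈ 0.071429
x(O) = 1/(14*O)
x(-10) + sqrt(72 - 41)*(-87) = (1/14)/(-10) + sqrt(72 - 41)*(-87) = (1/14)*(-1/10) + sqrt(31)*(-87) = -1/140 - 87*sqrt(31)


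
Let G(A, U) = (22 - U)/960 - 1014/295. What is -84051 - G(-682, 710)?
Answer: -59505167/708 ≈ -84047.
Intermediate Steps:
G(A, U) = -19339/5664 - U/960 (G(A, U) = (22 - U)*(1/960) - 1014*1/295 = (11/480 - U/960) - 1014/295 = -19339/5664 - U/960)
-84051 - G(-682, 710) = -84051 - (-19339/5664 - 1/960*710) = -84051 - (-19339/5664 - 71/96) = -84051 - 1*(-2941/708) = -84051 + 2941/708 = -59505167/708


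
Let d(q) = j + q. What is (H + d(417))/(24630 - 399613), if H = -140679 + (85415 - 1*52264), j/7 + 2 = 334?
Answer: 104787/374983 ≈ 0.27944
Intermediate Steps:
j = 2324 (j = -14 + 7*334 = -14 + 2338 = 2324)
H = -107528 (H = -140679 + (85415 - 52264) = -140679 + 33151 = -107528)
d(q) = 2324 + q
(H + d(417))/(24630 - 399613) = (-107528 + (2324 + 417))/(24630 - 399613) = (-107528 + 2741)/(-374983) = -104787*(-1/374983) = 104787/374983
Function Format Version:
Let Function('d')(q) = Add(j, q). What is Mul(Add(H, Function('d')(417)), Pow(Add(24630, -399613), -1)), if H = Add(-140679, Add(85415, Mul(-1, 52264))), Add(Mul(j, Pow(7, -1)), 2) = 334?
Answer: Rational(104787, 374983) ≈ 0.27944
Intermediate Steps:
j = 2324 (j = Add(-14, Mul(7, 334)) = Add(-14, 2338) = 2324)
H = -107528 (H = Add(-140679, Add(85415, -52264)) = Add(-140679, 33151) = -107528)
Function('d')(q) = Add(2324, q)
Mul(Add(H, Function('d')(417)), Pow(Add(24630, -399613), -1)) = Mul(Add(-107528, Add(2324, 417)), Pow(Add(24630, -399613), -1)) = Mul(Add(-107528, 2741), Pow(-374983, -1)) = Mul(-104787, Rational(-1, 374983)) = Rational(104787, 374983)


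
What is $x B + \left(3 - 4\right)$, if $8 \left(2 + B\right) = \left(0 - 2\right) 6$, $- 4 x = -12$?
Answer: $- \frac{23}{2} \approx -11.5$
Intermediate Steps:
$x = 3$ ($x = \left(- \frac{1}{4}\right) \left(-12\right) = 3$)
$B = - \frac{7}{2}$ ($B = -2 + \frac{\left(0 - 2\right) 6}{8} = -2 + \frac{\left(-2\right) 6}{8} = -2 + \frac{1}{8} \left(-12\right) = -2 - \frac{3}{2} = - \frac{7}{2} \approx -3.5$)
$x B + \left(3 - 4\right) = 3 \left(- \frac{7}{2}\right) + \left(3 - 4\right) = - \frac{21}{2} - 1 = - \frac{23}{2}$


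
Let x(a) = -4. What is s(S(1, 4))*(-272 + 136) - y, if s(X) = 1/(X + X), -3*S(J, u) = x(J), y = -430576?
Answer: 430525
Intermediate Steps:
S(J, u) = 4/3 (S(J, u) = -⅓*(-4) = 4/3)
s(X) = 1/(2*X)
s(S(1, 4))*(-272 + 136) - y = (1/(2*(4/3)))*(-272 + 136) - 1*(-430576) = ((½)*(¾))*(-136) + 430576 = (3/8)*(-136) + 430576 = -51 + 430576 = 430525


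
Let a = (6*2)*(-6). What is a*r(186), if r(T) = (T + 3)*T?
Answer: -2531088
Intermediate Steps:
r(T) = T*(3 + T) (r(T) = (3 + T)*T = T*(3 + T))
a = -72 (a = 12*(-6) = -72)
a*r(186) = -13392*(3 + 186) = -13392*189 = -72*35154 = -2531088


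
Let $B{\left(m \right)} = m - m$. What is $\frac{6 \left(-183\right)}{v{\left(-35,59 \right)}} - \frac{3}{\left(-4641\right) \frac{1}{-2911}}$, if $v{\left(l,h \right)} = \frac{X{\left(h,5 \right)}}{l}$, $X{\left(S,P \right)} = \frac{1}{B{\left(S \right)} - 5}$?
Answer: $- \frac{297258961}{1547} \approx -1.9215 \cdot 10^{5}$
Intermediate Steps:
$B{\left(m \right)} = 0$
$X{\left(S,P \right)} = - \frac{1}{5}$ ($X{\left(S,P \right)} = \frac{1}{0 - 5} = \frac{1}{-5} = - \frac{1}{5}$)
$v{\left(l,h \right)} = - \frac{1}{5 l}$
$\frac{6 \left(-183\right)}{v{\left(-35,59 \right)}} - \frac{3}{\left(-4641\right) \frac{1}{-2911}} = \frac{6 \left(-183\right)}{\left(- \frac{1}{5}\right) \frac{1}{-35}} - \frac{3}{\left(-4641\right) \frac{1}{-2911}} = - \frac{1098}{\left(- \frac{1}{5}\right) \left(- \frac{1}{35}\right)} - \frac{3}{\left(-4641\right) \left(- \frac{1}{2911}\right)} = - 1098 \frac{1}{\frac{1}{175}} - \frac{3}{\frac{4641}{2911}} = \left(-1098\right) 175 - \frac{2911}{1547} = -192150 - \frac{2911}{1547} = - \frac{297258961}{1547}$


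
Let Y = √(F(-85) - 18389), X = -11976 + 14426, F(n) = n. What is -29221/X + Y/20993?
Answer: -29221/2450 + I*√18474/20993 ≈ -11.927 + 0.0064745*I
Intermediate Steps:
X = 2450
Y = I*√18474 (Y = √(-85 - 18389) = √(-18474) = I*√18474 ≈ 135.92*I)
-29221/X + Y/20993 = -29221/2450 + (I*√18474)/20993 = -29221*1/2450 + (I*√18474)*(1/20993) = -29221/2450 + I*√18474/20993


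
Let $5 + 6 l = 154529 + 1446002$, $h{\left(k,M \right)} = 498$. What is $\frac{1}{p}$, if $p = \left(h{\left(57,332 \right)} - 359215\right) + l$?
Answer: $- \frac{3}{275888} \approx -1.0874 \cdot 10^{-5}$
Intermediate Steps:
$l = \frac{800263}{3}$ ($l = - \frac{5}{6} + \frac{154529 + 1446002}{6} = - \frac{5}{6} + \frac{1}{6} \cdot 1600531 = - \frac{5}{6} + \frac{1600531}{6} = \frac{800263}{3} \approx 2.6675 \cdot 10^{5}$)
$p = - \frac{275888}{3}$ ($p = \left(498 - 359215\right) + \frac{800263}{3} = -358717 + \frac{800263}{3} = - \frac{275888}{3} \approx -91963.0$)
$\frac{1}{p} = \frac{1}{- \frac{275888}{3}} = - \frac{3}{275888}$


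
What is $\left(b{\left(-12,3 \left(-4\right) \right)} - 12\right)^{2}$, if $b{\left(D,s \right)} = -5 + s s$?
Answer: $16129$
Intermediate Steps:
$b{\left(D,s \right)} = -5 + s^{2}$
$\left(b{\left(-12,3 \left(-4\right) \right)} - 12\right)^{2} = \left(\left(-5 + \left(3 \left(-4\right)\right)^{2}\right) - 12\right)^{2} = \left(\left(-5 + \left(-12\right)^{2}\right) - 12\right)^{2} = \left(\left(-5 + 144\right) - 12\right)^{2} = \left(139 - 12\right)^{2} = 127^{2} = 16129$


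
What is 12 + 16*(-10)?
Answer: -148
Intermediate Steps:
12 + 16*(-10) = 12 - 160 = -148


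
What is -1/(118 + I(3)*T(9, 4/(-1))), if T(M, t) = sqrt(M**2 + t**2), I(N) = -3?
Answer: -118/13051 - 3*sqrt(97)/13051 ≈ -0.011305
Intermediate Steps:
-1/(118 + I(3)*T(9, 4/(-1))) = -1/(118 - 3*sqrt(9**2 + (4/(-1))**2)) = -1/(118 - 3*sqrt(81 + (4*(-1))**2)) = -1/(118 - 3*sqrt(81 + (-4)**2)) = -1/(118 - 3*sqrt(81 + 16)) = -1/(118 - 3*sqrt(97))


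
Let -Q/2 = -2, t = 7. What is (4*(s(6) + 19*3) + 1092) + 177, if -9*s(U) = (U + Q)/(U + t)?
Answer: 175109/117 ≈ 1496.7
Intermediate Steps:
Q = 4 (Q = -2*(-2) = 4)
s(U) = -(4 + U)/(9*(7 + U)) (s(U) = -(U + 4)/(9*(U + 7)) = -(4 + U)/(9*(7 + U)))
(4*(s(6) + 19*3) + 1092) + 177 = (4*((-4 - 1*6)/(9*(7 + 6)) + 19*3) + 1092) + 177 = (4*((⅑)*(-4 - 6)/13 + 57) + 1092) + 177 = (4*((⅑)*(1/13)*(-10) + 57) + 1092) + 177 = (4*(-10/117 + 57) + 1092) + 177 = (4*(6659/117) + 1092) + 177 = (26636/117 + 1092) + 177 = 154400/117 + 177 = 175109/117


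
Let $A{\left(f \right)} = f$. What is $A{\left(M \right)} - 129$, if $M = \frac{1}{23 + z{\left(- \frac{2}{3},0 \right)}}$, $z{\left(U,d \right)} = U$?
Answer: $- \frac{8640}{67} \approx -128.96$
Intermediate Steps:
$M = \frac{3}{67}$ ($M = \frac{1}{23 - \frac{2}{3}} = \frac{1}{\frac{67}{3}} = \frac{3}{67} \approx 0.044776$)
$A{\left(M \right)} - 129 = \frac{3}{67} - 129 = - \frac{8640}{67}$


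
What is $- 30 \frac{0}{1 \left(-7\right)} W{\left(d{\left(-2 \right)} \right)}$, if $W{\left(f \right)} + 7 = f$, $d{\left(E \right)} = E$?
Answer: $0$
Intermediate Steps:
$W{\left(f \right)} = -7 + f$
$- 30 \frac{0}{1 \left(-7\right)} W{\left(d{\left(-2 \right)} \right)} = - 30 \frac{0}{1 \left(-7\right)} \left(-7 - 2\right) = - 30 \frac{0}{-7} \left(-9\right) = - 30 \cdot 0 \left(- \frac{1}{7}\right) \left(-9\right) = \left(-30\right) 0 \left(-9\right) = 0 \left(-9\right) = 0$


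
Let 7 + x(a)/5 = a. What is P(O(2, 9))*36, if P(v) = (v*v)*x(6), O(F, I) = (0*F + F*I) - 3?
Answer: -40500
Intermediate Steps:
x(a) = -35 + 5*a
O(F, I) = -3 + F*I (O(F, I) = (0 + F*I) - 3 = F*I - 3 = -3 + F*I)
P(v) = -5*v**2 (P(v) = (v*v)*(-35 + 5*6) = v**2*(-35 + 30) = v**2*(-5) = -5*v**2)
P(O(2, 9))*36 = -5*(-3 + 2*9)**2*36 = -5*(-3 + 18)**2*36 = -5*15**2*36 = -5*225*36 = -1125*36 = -40500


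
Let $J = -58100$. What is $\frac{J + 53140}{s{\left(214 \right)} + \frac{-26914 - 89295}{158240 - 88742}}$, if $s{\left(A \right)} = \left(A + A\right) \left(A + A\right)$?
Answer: $- \frac{344710080}{12730805423} \approx -0.027077$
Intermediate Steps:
$s{\left(A \right)} = 4 A^{2}$ ($s{\left(A \right)} = 2 A 2 A = 4 A^{2}$)
$\frac{J + 53140}{s{\left(214 \right)} + \frac{-26914 - 89295}{158240 - 88742}} = \frac{-58100 + 53140}{4 \cdot 214^{2} + \frac{-26914 - 89295}{158240 - 88742}} = - \frac{4960}{4 \cdot 45796 - \frac{116209}{69498}} = - \frac{4960}{183184 - \frac{116209}{69498}} = - \frac{4960}{\frac{12730805423}{69498}} = \left(-4960\right) \frac{69498}{12730805423} = - \frac{344710080}{12730805423}$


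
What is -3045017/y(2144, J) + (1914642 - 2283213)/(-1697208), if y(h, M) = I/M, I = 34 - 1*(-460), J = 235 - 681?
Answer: 384156719810855/139736792 ≈ 2.7491e+6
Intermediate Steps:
J = -446
I = 494 (I = 34 + 460 = 494)
y(h, M) = 494/M
-3045017/y(2144, J) + (1914642 - 2283213)/(-1697208) = -3045017/(494/(-446)) + (1914642 - 2283213)/(-1697208) = -3045017/(494*(-1/446)) - 368571*(-1/1697208) = -3045017/(-247/223) + 122857/565736 = -3045017*(-223/247) + 122857/565736 = 679038791/247 + 122857/565736 = 384156719810855/139736792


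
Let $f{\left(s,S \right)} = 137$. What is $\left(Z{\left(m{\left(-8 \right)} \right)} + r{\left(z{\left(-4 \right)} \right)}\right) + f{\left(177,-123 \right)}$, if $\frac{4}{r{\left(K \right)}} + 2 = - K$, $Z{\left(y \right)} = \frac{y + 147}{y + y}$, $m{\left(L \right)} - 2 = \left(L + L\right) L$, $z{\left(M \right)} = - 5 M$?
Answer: $\frac{394347}{2860} \approx 137.88$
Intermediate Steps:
$m{\left(L \right)} = 2 + 2 L^{2}$ ($m{\left(L \right)} = 2 + \left(L + L\right) L = 2 + 2 L L = 2 + 2 L^{2}$)
$Z{\left(y \right)} = \frac{147 + y}{2 y}$
$r{\left(K \right)} = \frac{4}{-2 - K}$
$\left(Z{\left(m{\left(-8 \right)} \right)} + r{\left(z{\left(-4 \right)} \right)}\right) + f{\left(177,-123 \right)} = \left(\frac{147 + \left(2 + 2 \left(-8\right)^{2}\right)}{2 \left(2 + 2 \left(-8\right)^{2}\right)} - \frac{4}{2 - -20}\right) + 137 = \left(\frac{147 + \left(2 + 2 \cdot 64\right)}{2 \left(2 + 2 \cdot 64\right)} - \frac{4}{2 + 20}\right) + 137 = \left(\frac{147 + \left(2 + 128\right)}{2 \left(2 + 128\right)} - \frac{4}{22}\right) + 137 = \left(\frac{147 + 130}{2 \cdot 130} - \frac{2}{11}\right) + 137 = \left(\frac{1}{2} \cdot \frac{1}{130} \cdot 277 - \frac{2}{11}\right) + 137 = \left(\frac{277}{260} - \frac{2}{11}\right) + 137 = \frac{2527}{2860} + 137 = \frac{394347}{2860}$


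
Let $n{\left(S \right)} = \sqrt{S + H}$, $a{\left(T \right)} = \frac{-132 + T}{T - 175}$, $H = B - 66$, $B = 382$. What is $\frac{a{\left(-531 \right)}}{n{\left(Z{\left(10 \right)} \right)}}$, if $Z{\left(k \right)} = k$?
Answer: $\frac{663 \sqrt{326}}{230156} \approx 0.052012$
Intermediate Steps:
$H = 316$ ($H = 382 - 66 = 316$)
$a{\left(T \right)} = \frac{-132 + T}{-175 + T}$
$n{\left(S \right)} = \sqrt{316 + S}$ ($n{\left(S \right)} = \sqrt{S + 316} = \sqrt{316 + S}$)
$\frac{a{\left(-531 \right)}}{n{\left(Z{\left(10 \right)} \right)}} = \frac{\frac{1}{-175 - 531} \left(-132 - 531\right)}{\sqrt{316 + 10}} = \frac{\frac{1}{-706} \left(-663\right)}{\sqrt{326}} = \left(- \frac{1}{706}\right) \left(-663\right) \frac{\sqrt{326}}{326} = \frac{663 \frac{\sqrt{326}}{326}}{706} = \frac{663 \sqrt{326}}{230156}$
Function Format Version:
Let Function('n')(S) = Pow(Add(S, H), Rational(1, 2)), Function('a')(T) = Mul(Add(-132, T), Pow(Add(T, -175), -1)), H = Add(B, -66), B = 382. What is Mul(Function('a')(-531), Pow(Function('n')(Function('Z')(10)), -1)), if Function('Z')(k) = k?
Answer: Mul(Rational(663, 230156), Pow(326, Rational(1, 2))) ≈ 0.052012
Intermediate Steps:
H = 316 (H = Add(382, -66) = 316)
Function('a')(T) = Mul(Pow(Add(-175, T), -1), Add(-132, T)) (Function('a')(T) = Mul(Add(-132, T), Pow(Add(-175, T), -1)) = Mul(Pow(Add(-175, T), -1), Add(-132, T)))
Function('n')(S) = Pow(Add(316, S), Rational(1, 2)) (Function('n')(S) = Pow(Add(S, 316), Rational(1, 2)) = Pow(Add(316, S), Rational(1, 2)))
Mul(Function('a')(-531), Pow(Function('n')(Function('Z')(10)), -1)) = Mul(Mul(Pow(Add(-175, -531), -1), Add(-132, -531)), Pow(Pow(Add(316, 10), Rational(1, 2)), -1)) = Mul(Mul(Pow(-706, -1), -663), Pow(Pow(326, Rational(1, 2)), -1)) = Mul(Mul(Rational(-1, 706), -663), Mul(Rational(1, 326), Pow(326, Rational(1, 2)))) = Mul(Rational(663, 706), Mul(Rational(1, 326), Pow(326, Rational(1, 2)))) = Mul(Rational(663, 230156), Pow(326, Rational(1, 2)))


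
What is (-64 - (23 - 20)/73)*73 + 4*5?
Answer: -4655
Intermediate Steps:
(-64 - (23 - 20)/73)*73 + 4*5 = (-64 - 3/73)*73 + 20 = -4675/73*73 + 20 = -4675 + 20 = -4655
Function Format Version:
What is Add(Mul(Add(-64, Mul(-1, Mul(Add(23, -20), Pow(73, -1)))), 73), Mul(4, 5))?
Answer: -4655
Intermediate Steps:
Add(Mul(Add(-64, Mul(-1, Mul(Add(23, -20), Pow(73, -1)))), 73), Mul(4, 5)) = Add(Mul(Add(-64, Mul(-1, Mul(3, Rational(1, 73)))), 73), 20) = Add(Mul(Add(-64, Mul(-1, Rational(3, 73))), 73), 20) = Add(Mul(Add(-64, Rational(-3, 73)), 73), 20) = Add(Mul(Rational(-4675, 73), 73), 20) = Add(-4675, 20) = -4655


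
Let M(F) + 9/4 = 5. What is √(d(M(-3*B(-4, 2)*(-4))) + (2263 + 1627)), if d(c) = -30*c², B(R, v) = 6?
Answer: √58610/4 ≈ 60.524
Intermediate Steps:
M(F) = 11/4 (M(F) = -9/4 + 5 = 11/4)
√(d(M(-3*B(-4, 2)*(-4))) + (2263 + 1627)) = √(-30*(11/4)² + (2263 + 1627)) = √(-30*121/16 + 3890) = √(-1815/8 + 3890) = √(29305/8) = √58610/4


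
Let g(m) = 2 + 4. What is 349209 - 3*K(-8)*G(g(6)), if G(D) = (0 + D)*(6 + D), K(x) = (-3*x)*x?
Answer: 390681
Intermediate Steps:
g(m) = 6
K(x) = -3*x²
G(D) = D*(6 + D)
349209 - 3*K(-8)*G(g(6)) = 349209 - 3*(-3*(-8)²)*6*(6 + 6) = 349209 - 3*(-3*64)*6*12 = 349209 - 3*(-192)*72 = 349209 - (-576)*72 = 349209 - 1*(-41472) = 349209 + 41472 = 390681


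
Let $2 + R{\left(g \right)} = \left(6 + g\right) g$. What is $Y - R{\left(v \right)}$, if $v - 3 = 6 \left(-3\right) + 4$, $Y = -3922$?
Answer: $-3975$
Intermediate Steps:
$v = -11$ ($v = 3 + \left(6 \left(-3\right) + 4\right) = 3 + \left(-18 + 4\right) = 3 - 14 = -11$)
$R{\left(g \right)} = -2 + g \left(6 + g\right)$ ($R{\left(g \right)} = -2 + \left(6 + g\right) g = -2 + g \left(6 + g\right)$)
$Y - R{\left(v \right)} = -3922 - \left(-2 + \left(-11\right)^{2} + 6 \left(-11\right)\right) = -3922 - \left(-2 + 121 - 66\right) = -3922 - 53 = -3975$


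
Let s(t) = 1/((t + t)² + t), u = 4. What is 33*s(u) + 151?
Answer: 10301/68 ≈ 151.49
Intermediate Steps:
s(t) = 1/(t + 4*t²) (s(t) = 1/((2*t)² + t) = 1/(4*t² + t) = 1/(t + 4*t²))
33*s(u) + 151 = 33*(1/(4*(1 + 4*4))) + 151 = 33*(1/(4*(1 + 16))) + 151 = 33*((¼)/17) + 151 = 33*((¼)*(1/17)) + 151 = 33*(1/68) + 151 = 33/68 + 151 = 10301/68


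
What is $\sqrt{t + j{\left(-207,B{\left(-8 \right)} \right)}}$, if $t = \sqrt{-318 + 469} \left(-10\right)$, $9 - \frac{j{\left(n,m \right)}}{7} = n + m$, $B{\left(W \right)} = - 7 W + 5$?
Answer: $\sqrt{1085 - 10 \sqrt{151}} \approx 31.018$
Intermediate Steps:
$B{\left(W \right)} = 5 - 7 W$
$j{\left(n,m \right)} = 63 - 7 m - 7 n$ ($j{\left(n,m \right)} = 63 - 7 \left(n + m\right) = 63 - 7 \left(m + n\right) = 63 - \left(7 m + 7 n\right) = 63 - 7 m - 7 n$)
$t = - 10 \sqrt{151}$ ($t = \sqrt{151} \left(-10\right) = - 10 \sqrt{151} \approx -122.88$)
$\sqrt{t + j{\left(-207,B{\left(-8 \right)} \right)}} = \sqrt{- 10 \sqrt{151} - \left(-1512 + 7 \left(5 - -56\right)\right)} = \sqrt{- 10 \sqrt{151} + \left(63 - 7 \left(5 + 56\right) + 1449\right)} = \sqrt{- 10 \sqrt{151} + \left(63 - 427 + 1449\right)} = \sqrt{- 10 \sqrt{151} + 1085} = \sqrt{1085 - 10 \sqrt{151}}$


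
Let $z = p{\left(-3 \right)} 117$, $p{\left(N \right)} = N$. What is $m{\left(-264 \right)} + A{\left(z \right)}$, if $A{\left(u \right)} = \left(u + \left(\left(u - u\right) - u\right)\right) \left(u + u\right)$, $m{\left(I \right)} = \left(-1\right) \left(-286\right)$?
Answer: $286$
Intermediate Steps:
$m{\left(I \right)} = 286$
$z = -351$ ($z = \left(-3\right) 117 = -351$)
$A{\left(u \right)} = 0$ ($A{\left(u \right)} = \left(u + \left(0 - u\right)\right) 2 u = \left(u - u\right) 2 u = 0 \cdot 2 u = 0$)
$m{\left(-264 \right)} + A{\left(z \right)} = 286 + 0 = 286$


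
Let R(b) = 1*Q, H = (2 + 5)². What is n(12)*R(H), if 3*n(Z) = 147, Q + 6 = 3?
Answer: -147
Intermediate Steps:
Q = -3 (Q = -6 + 3 = -3)
n(Z) = 49 (n(Z) = (⅓)*147 = 49)
H = 49 (H = 7² = 49)
R(b) = -3 (R(b) = 1*(-3) = -3)
n(12)*R(H) = 49*(-3) = -147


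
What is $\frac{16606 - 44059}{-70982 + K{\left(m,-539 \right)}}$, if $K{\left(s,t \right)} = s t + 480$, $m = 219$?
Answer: $\frac{27453}{188543} \approx 0.14561$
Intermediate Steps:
$K{\left(s,t \right)} = 480 + s t$
$\frac{16606 - 44059}{-70982 + K{\left(m,-539 \right)}} = \frac{16606 - 44059}{-70982 + \left(480 + 219 \left(-539\right)\right)} = - \frac{27453}{-70982 + \left(480 - 118041\right)} = - \frac{27453}{-70982 - 117561} = - \frac{27453}{-188543} = \left(-27453\right) \left(- \frac{1}{188543}\right) = \frac{27453}{188543}$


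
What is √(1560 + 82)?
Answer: √1642 ≈ 40.522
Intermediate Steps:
√(1560 + 82) = √1642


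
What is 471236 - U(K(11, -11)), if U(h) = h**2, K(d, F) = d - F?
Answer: 470752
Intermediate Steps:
471236 - U(K(11, -11)) = 471236 - (11 - 1*(-11))**2 = 471236 - (11 + 11)**2 = 471236 - 1*22**2 = 471236 - 1*484 = 471236 - 484 = 470752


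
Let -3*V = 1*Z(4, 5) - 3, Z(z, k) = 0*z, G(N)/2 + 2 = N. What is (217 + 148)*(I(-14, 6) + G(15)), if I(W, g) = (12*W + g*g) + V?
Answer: -38325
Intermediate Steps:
G(N) = -4 + 2*N
Z(z, k) = 0
V = 1 (V = -(1*0 - 3)/3 = -(0 - 3)/3 = -⅓*(-3) = 1)
I(W, g) = 1 + g² + 12*W (I(W, g) = (12*W + g*g) + 1 = (12*W + g²) + 1 = (g² + 12*W) + 1 = 1 + g² + 12*W)
(217 + 148)*(I(-14, 6) + G(15)) = (217 + 148)*((1 + 6² + 12*(-14)) + (-4 + 2*15)) = 365*((1 + 36 - 168) + (-4 + 30)) = 365*(-131 + 26) = 365*(-105) = -38325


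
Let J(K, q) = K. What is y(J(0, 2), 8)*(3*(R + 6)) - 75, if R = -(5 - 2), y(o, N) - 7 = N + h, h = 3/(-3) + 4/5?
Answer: 291/5 ≈ 58.200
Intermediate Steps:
h = -⅕ (h = 3*(-⅓) + 4*(⅕) = -1 + ⅘ = -⅕ ≈ -0.20000)
y(o, N) = 34/5 + N (y(o, N) = 7 + (N - ⅕) = 7 + (-⅕ + N) = 34/5 + N)
R = -3 (R = -1*3 = -3)
y(J(0, 2), 8)*(3*(R + 6)) - 75 = (34/5 + 8)*(3*(-3 + 6)) - 75 = 74*(3*3)/5 - 75 = (74/5)*9 - 75 = 666/5 - 75 = 291/5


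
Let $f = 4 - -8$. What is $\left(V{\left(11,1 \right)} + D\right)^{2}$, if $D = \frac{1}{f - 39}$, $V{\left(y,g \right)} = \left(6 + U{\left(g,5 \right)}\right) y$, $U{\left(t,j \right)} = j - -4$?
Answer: $\frac{19838116}{729} \approx 27213.0$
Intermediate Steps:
$f = 12$ ($f = 4 + 8 = 12$)
$U{\left(t,j \right)} = 4 + j$ ($U{\left(t,j \right)} = j + 4 = 4 + j$)
$V{\left(y,g \right)} = 15 y$ ($V{\left(y,g \right)} = \left(6 + \left(4 + 5\right)\right) y = \left(6 + 9\right) y = 15 y$)
$D = - \frac{1}{27}$ ($D = \frac{1}{12 - 39} = \frac{1}{-27} = - \frac{1}{27} \approx -0.037037$)
$\left(V{\left(11,1 \right)} + D\right)^{2} = \left(15 \cdot 11 - \frac{1}{27}\right)^{2} = \left(165 - \frac{1}{27}\right)^{2} = \left(\frac{4454}{27}\right)^{2} = \frac{19838116}{729}$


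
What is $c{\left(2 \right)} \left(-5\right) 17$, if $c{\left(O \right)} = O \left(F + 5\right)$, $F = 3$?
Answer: $-1360$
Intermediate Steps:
$c{\left(O \right)} = 8 O$ ($c{\left(O \right)} = O \left(3 + 5\right) = O 8 = 8 O$)
$c{\left(2 \right)} \left(-5\right) 17 = 8 \cdot 2 \left(-5\right) 17 = 16 \left(-5\right) 17 = \left(-80\right) 17 = -1360$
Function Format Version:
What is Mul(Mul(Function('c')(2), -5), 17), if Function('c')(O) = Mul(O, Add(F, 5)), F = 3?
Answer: -1360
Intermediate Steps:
Function('c')(O) = Mul(8, O) (Function('c')(O) = Mul(O, Add(3, 5)) = Mul(O, 8) = Mul(8, O))
Mul(Mul(Function('c')(2), -5), 17) = Mul(Mul(Mul(8, 2), -5), 17) = Mul(Mul(16, -5), 17) = Mul(-80, 17) = -1360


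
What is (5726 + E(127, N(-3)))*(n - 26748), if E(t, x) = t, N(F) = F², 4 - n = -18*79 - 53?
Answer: -147899457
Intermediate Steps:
n = 1479 (n = 4 - (-18*79 - 53) = 4 - (-1422 - 53) = 4 - 1*(-1475) = 4 + 1475 = 1479)
(5726 + E(127, N(-3)))*(n - 26748) = (5726 + 127)*(1479 - 26748) = 5853*(-25269) = -147899457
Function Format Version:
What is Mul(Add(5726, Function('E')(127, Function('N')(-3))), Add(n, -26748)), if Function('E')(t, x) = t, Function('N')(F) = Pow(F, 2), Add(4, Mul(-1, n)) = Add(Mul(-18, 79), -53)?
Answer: -147899457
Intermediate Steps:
n = 1479 (n = Add(4, Mul(-1, Add(Mul(-18, 79), -53))) = Add(4, Mul(-1, Add(-1422, -53))) = Add(4, Mul(-1, -1475)) = Add(4, 1475) = 1479)
Mul(Add(5726, Function('E')(127, Function('N')(-3))), Add(n, -26748)) = Mul(Add(5726, 127), Add(1479, -26748)) = Mul(5853, -25269) = -147899457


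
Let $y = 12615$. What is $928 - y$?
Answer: $-11687$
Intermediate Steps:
$928 - y = 928 - 12615 = -11687$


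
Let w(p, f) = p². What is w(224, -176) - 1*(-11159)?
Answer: 61335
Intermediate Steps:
w(224, -176) - 1*(-11159) = 224² - 1*(-11159) = 50176 + 11159 = 61335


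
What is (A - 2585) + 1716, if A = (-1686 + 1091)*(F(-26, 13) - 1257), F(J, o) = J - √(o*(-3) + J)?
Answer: 762516 + 595*I*√65 ≈ 7.6252e+5 + 4797.0*I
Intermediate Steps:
F(J, o) = J - √(J - 3*o) (F(J, o) = J - √(-3*o + J) = J - √(J - 3*o))
A = 763385 + 595*I*√65 (A = (-1686 + 1091)*((-26 - √(-26 - 3*13)) - 1257) = -595*((-26 - √(-26 - 39)) - 1257) = -595*((-26 - √(-65)) - 1257) = -595*((-26 - I*√65) - 1257) = -595*(-1283 - I*√65) = 763385 + 595*I*√65 ≈ 7.6339e+5 + 4797.0*I)
(A - 2585) + 1716 = ((763385 + 595*I*√65) - 2585) + 1716 = (760800 + 595*I*√65) + 1716 = 762516 + 595*I*√65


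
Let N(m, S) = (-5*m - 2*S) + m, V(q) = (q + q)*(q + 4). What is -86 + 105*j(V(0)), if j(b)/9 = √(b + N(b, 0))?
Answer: -86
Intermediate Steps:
V(q) = 2*q*(4 + q) (V(q) = (2*q)*(4 + q) = 2*q*(4 + q))
N(m, S) = -4*m - 2*S
j(b) = 9*√3*√(-b) (j(b) = 9*√(b + (-4*b - 2*0)) = 9*√(b + (-4*b + 0)) = 9*√(b - 4*b) = 9*√(-3*b) = 9*(√3*√(-b)) = 9*√3*√(-b))
-86 + 105*j(V(0)) = -86 + 105*(9*√3*√(-2*0*(4 + 0))) = -86 + 105*(9*√3*√(-2*0*4)) = -86 + 105*(9*√3*√(-1*0)) = -86 + 105*(9*√3*√0) = -86 + 105*(9*√3*0) = -86 + 105*0 = -86 + 0 = -86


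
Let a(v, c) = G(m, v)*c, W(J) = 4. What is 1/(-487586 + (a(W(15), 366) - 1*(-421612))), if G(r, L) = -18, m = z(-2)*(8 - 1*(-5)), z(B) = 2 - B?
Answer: -1/72562 ≈ -1.3781e-5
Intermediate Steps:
m = 52 (m = (2 - 1*(-2))*(8 - 1*(-5)) = (2 + 2)*(8 + 5) = 4*13 = 52)
a(v, c) = -18*c
1/(-487586 + (a(W(15), 366) - 1*(-421612))) = 1/(-487586 + (-18*366 - 1*(-421612))) = 1/(-487586 + (-6588 + 421612)) = 1/(-487586 + 415024) = 1/(-72562) = -1/72562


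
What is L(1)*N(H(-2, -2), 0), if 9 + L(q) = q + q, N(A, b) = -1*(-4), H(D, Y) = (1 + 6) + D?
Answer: -28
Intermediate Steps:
H(D, Y) = 7 + D
N(A, b) = 4
L(q) = -9 + 2*q (L(q) = -9 + (q + q) = -9 + 2*q)
L(1)*N(H(-2, -2), 0) = (-9 + 2*1)*4 = (-9 + 2)*4 = -7*4 = -28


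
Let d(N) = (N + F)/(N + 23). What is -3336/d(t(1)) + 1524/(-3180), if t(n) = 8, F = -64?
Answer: 3424766/1855 ≈ 1846.2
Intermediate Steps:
d(N) = (-64 + N)/(23 + N) (d(N) = (N - 64)/(N + 23) = (-64 + N)/(23 + N))
-3336/d(t(1)) + 1524/(-3180) = -3336*(23 + 8)/(-64 + 8) + 1524/(-3180) = -3336/(-56/31) + 1524*(-1/3180) = -3336/((1/31)*(-56)) - 127/265 = -3336/(-56/31) - 127/265 = -3336*(-31/56) - 127/265 = 12927/7 - 127/265 = 3424766/1855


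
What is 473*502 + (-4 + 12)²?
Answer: 237510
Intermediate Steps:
473*502 + (-4 + 12)² = 237446 + 8² = 237446 + 64 = 237510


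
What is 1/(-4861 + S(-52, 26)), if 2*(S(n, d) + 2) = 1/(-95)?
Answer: -190/923971 ≈ -0.00020563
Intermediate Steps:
S(n, d) = -381/190 (S(n, d) = -2 + (½)/(-95) = -2 + (½)*(-1/95) = -2 - 1/190 = -381/190)
1/(-4861 + S(-52, 26)) = 1/(-4861 - 381/190) = 1/(-923971/190) = -190/923971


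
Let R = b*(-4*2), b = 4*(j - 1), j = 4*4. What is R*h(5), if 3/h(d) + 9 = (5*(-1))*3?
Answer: 60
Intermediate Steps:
j = 16
b = 60 (b = 4*(16 - 1) = 4*15 = 60)
R = -480 (R = 60*(-4*2) = 60*(-8) = -480)
h(d) = -⅛ (h(d) = 3/(-9 + (5*(-1))*3) = 3/(-9 - 5*3) = 3/(-9 - 15) = 3/(-24) = 3*(-1/24) = -⅛)
R*h(5) = -480*(-⅛) = 60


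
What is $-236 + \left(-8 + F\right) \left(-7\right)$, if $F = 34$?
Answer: $-418$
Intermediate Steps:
$-236 + \left(-8 + F\right) \left(-7\right) = -236 + \left(-8 + 34\right) \left(-7\right) = -236 + 26 \left(-7\right) = -236 - 182 = -418$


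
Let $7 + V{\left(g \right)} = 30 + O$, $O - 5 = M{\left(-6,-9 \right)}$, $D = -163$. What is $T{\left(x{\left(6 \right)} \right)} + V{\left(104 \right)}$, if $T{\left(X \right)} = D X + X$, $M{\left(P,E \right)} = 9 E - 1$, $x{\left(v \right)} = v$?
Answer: $-1026$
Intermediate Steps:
$M{\left(P,E \right)} = -1 + 9 E$
$O = -77$ ($O = 5 + \left(-1 + 9 \left(-9\right)\right) = 5 - 82 = -77$)
$V{\left(g \right)} = -54$ ($V{\left(g \right)} = -7 + \left(30 - 77\right) = -7 - 47 = -54$)
$T{\left(X \right)} = - 162 X$ ($T{\left(X \right)} = - 163 X + X = - 162 X$)
$T{\left(x{\left(6 \right)} \right)} + V{\left(104 \right)} = \left(-162\right) 6 - 54 = -972 - 54 = -1026$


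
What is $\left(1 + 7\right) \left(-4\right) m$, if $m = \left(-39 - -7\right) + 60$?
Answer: $-896$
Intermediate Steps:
$m = 28$ ($m = \left(-39 + 7\right) + 60 = -32 + 60 = 28$)
$\left(1 + 7\right) \left(-4\right) m = \left(1 + 7\right) \left(-4\right) 28 = 8 \left(-4\right) 28 = \left(-32\right) 28 = -896$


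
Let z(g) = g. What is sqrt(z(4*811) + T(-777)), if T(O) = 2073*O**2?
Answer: sqrt(1251533461) ≈ 35377.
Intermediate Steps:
sqrt(z(4*811) + T(-777)) = sqrt(4*811 + 2073*(-777)**2) = sqrt(3244 + 2073*603729) = sqrt(3244 + 1251530217) = sqrt(1251533461)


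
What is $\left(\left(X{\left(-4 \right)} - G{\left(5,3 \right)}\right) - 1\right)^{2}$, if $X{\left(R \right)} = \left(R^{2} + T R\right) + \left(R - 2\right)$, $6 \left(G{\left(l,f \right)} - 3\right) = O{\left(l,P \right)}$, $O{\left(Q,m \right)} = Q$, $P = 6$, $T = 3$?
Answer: $\frac{1681}{36} \approx 46.694$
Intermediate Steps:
$G{\left(l,f \right)} = 3 + \frac{l}{6}$
$X{\left(R \right)} = -2 + R^{2} + 4 R$ ($X{\left(R \right)} = \left(R^{2} + 3 R\right) + \left(R - 2\right) = \left(R^{2} + 3 R\right) + \left(-2 + R\right) = -2 + R^{2} + 4 R$)
$\left(\left(X{\left(-4 \right)} - G{\left(5,3 \right)}\right) - 1\right)^{2} = \left(\left(\left(-2 + \left(-4\right)^{2} + 4 \left(-4\right)\right) - \left(3 + \frac{1}{6} \cdot 5\right)\right) - 1\right)^{2} = \left(\left(\left(-2 + 16 - 16\right) - \left(3 + \frac{5}{6}\right)\right) - 1\right)^{2} = \left(\left(-2 - \frac{23}{6}\right) - 1\right)^{2} = \left(- \frac{35}{6} - 1\right)^{2} = \left(- \frac{41}{6}\right)^{2} = \frac{1681}{36}$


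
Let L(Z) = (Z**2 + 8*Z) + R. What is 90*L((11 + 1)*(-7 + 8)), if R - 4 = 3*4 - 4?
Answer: 22680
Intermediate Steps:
R = 12 (R = 4 + (3*4 - 4) = 4 + (12 - 4) = 4 + 8 = 12)
L(Z) = 12 + Z**2 + 8*Z (L(Z) = (Z**2 + 8*Z) + 12 = 12 + Z**2 + 8*Z)
90*L((11 + 1)*(-7 + 8)) = 90*(12 + ((11 + 1)*(-7 + 8))**2 + 8*((11 + 1)*(-7 + 8))) = 90*(12 + (12*1)**2 + 8*(12*1)) = 90*(12 + 12**2 + 8*12) = 90*(12 + 144 + 96) = 90*252 = 22680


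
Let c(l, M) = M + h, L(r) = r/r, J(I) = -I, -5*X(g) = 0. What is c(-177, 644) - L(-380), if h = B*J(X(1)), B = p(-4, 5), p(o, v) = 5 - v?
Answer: 643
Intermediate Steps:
X(g) = 0 (X(g) = -⅕*0 = 0)
B = 0 (B = 5 - 1*5 = 5 - 5 = 0)
h = 0 (h = 0*(-1*0) = 0*0 = 0)
L(r) = 1
c(l, M) = M (c(l, M) = M + 0 = M)
c(-177, 644) - L(-380) = 644 - 1*1 = 644 - 1 = 643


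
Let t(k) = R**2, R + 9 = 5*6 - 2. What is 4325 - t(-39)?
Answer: 3964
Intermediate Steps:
R = 19 (R = -9 + (5*6 - 2) = -9 + (30 - 2) = -9 + 28 = 19)
t(k) = 361 (t(k) = 19**2 = 361)
4325 - t(-39) = 4325 - 1*361 = 4325 - 361 = 3964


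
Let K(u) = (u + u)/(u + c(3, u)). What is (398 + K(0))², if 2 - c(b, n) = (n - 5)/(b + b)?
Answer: 158404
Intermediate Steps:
c(b, n) = 2 - (-5 + n)/(2*b) (c(b, n) = 2 - (n - 5)/(b + b) = 2 - (-5 + n)/(2*b))
K(u) = 2*u/(17/6 + 5*u/6) (K(u) = (u + u)/(u + (½)*(5 - u + 4*3)/3) = (2*u)/(u + (½)*(⅓)*(5 - u + 12)) = (2*u)/(u + (½)*(⅓)*(17 - u)) = (2*u)/(u + (17/6 - u/6)) = (2*u)/(17/6 + 5*u/6) = 2*u/(17/6 + 5*u/6))
(398 + K(0))² = (398 + 12*0/(17 + 5*0))² = (398 + 12*0/(17 + 0))² = (398 + 12*0/17)² = (398 + 12*0*(1/17))² = (398 + 0)² = 398² = 158404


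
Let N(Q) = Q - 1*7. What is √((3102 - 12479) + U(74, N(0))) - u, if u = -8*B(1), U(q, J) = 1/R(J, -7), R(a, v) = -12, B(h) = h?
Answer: 8 + 5*I*√13503/6 ≈ 8.0 + 96.835*I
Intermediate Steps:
N(Q) = -7 + Q (N(Q) = Q - 7 = -7 + Q)
U(q, J) = -1/12 (U(q, J) = 1/(-12) = -1/12)
u = -8 (u = -8*1 = -8)
√((3102 - 12479) + U(74, N(0))) - u = √((3102 - 12479) - 1/12) - 1*(-8) = √(-9377 - 1/12) + 8 = √(-112525/12) + 8 = 5*I*√13503/6 + 8 = 8 + 5*I*√13503/6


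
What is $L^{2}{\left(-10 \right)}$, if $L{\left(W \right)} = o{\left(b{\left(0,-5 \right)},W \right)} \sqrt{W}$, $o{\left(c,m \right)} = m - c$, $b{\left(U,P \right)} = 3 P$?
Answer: $-250$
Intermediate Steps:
$L{\left(W \right)} = \sqrt{W} \left(15 + W\right)$ ($L{\left(W \right)} = \left(W - 3 \left(-5\right)\right) \sqrt{W} = \left(W - -15\right) \sqrt{W} = \left(W + 15\right) \sqrt{W} = \left(15 + W\right) \sqrt{W} = \sqrt{W} \left(15 + W\right)$)
$L^{2}{\left(-10 \right)} = \left(\sqrt{-10} \left(15 - 10\right)\right)^{2} = \left(i \sqrt{10} \cdot 5\right)^{2} = \left(5 i \sqrt{10}\right)^{2} = -250$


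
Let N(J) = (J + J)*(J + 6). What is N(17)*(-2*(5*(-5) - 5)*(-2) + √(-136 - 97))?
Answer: -93840 + 782*I*√233 ≈ -93840.0 + 11937.0*I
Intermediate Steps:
N(J) = 2*J*(6 + J) (N(J) = (2*J)*(6 + J) = 2*J*(6 + J))
N(17)*(-2*(5*(-5) - 5)*(-2) + √(-136 - 97)) = (2*17*(6 + 17))*(-2*(5*(-5) - 5)*(-2) + √(-136 - 97)) = (2*17*23)*(-2*(-25 - 5)*(-2) + √(-233)) = 782*(-2*(-30)*(-2) + I*√233) = 782*(60*(-2) + I*√233) = 782*(-120 + I*√233) = -93840 + 782*I*√233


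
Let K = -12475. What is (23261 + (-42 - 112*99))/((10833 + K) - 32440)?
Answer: -12131/34082 ≈ -0.35594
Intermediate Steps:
(23261 + (-42 - 112*99))/((10833 + K) - 32440) = (23261 + (-42 - 112*99))/((10833 - 12475) - 32440) = (23261 + (-42 - 11088))/(-1642 - 32440) = (23261 - 11130)/(-34082) = 12131*(-1/34082) = -12131/34082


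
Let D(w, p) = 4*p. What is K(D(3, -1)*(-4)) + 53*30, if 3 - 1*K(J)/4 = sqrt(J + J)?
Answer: 1602 - 16*sqrt(2) ≈ 1579.4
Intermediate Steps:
K(J) = 12 - 4*sqrt(2)*sqrt(J) (K(J) = 12 - 4*sqrt(J + J) = 12 - 4*sqrt(2)*sqrt(J))
K(D(3, -1)*(-4)) + 53*30 = (12 - 4*sqrt(2)*sqrt((4*(-1))*(-4))) + 53*30 = (12 - 4*sqrt(2)*sqrt(-4*(-4))) + 1590 = (12 - 4*sqrt(2)*sqrt(16)) + 1590 = (12 - 4*sqrt(2)*4) + 1590 = (12 - 16*sqrt(2)) + 1590 = 1602 - 16*sqrt(2)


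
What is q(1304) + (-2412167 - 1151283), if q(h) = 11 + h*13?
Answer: -3546487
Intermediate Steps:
q(h) = 11 + 13*h
q(1304) + (-2412167 - 1151283) = (11 + 13*1304) + (-2412167 - 1151283) = (11 + 16952) - 3563450 = 16963 - 3563450 = -3546487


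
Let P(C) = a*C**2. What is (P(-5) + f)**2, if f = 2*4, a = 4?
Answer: 11664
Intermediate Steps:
f = 8
P(C) = 4*C**2
(P(-5) + f)**2 = (4*(-5)**2 + 8)**2 = (4*25 + 8)**2 = (100 + 8)**2 = 108**2 = 11664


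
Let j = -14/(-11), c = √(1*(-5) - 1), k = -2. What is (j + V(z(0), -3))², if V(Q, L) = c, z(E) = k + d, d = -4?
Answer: -530/121 + 28*I*√6/11 ≈ -4.3802 + 6.2351*I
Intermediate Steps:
z(E) = -6 (z(E) = -2 - 4 = -6)
c = I*√6 (c = √(-5 - 1) = √(-6) = I*√6 ≈ 2.4495*I)
V(Q, L) = I*√6
j = 14/11 (j = -14*(-1/11) = 14/11 ≈ 1.2727)
(j + V(z(0), -3))² = (14/11 + I*√6)²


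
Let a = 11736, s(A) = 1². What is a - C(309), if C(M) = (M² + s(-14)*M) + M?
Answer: -84363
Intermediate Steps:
s(A) = 1
C(M) = M² + 2*M (C(M) = (M² + 1*M) + M = (M² + M) + M = (M + M²) + M = M² + 2*M)
a - C(309) = 11736 - 309*(2 + 309) = 11736 - 309*311 = 11736 - 1*96099 = 11736 - 96099 = -84363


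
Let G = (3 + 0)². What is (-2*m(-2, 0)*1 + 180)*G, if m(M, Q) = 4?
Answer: 1548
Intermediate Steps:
G = 9 (G = 3² = 9)
(-2*m(-2, 0)*1 + 180)*G = (-2*4*1 + 180)*9 = (-8*1 + 180)*9 = (-8 + 180)*9 = 172*9 = 1548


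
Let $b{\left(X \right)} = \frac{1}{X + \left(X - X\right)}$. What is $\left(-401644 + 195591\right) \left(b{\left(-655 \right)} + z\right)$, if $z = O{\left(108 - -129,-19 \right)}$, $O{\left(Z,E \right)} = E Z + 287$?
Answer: $\frac{569011444493}{655} \approx 8.6872 \cdot 10^{8}$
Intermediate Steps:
$O{\left(Z,E \right)} = 287 + E Z$
$b{\left(X \right)} = \frac{1}{X}$ ($b{\left(X \right)} = \frac{1}{X + 0} = \frac{1}{X}$)
$z = -4216$ ($z = 287 - 19 \left(108 - -129\right) = 287 - 19 \left(108 + 129\right) = 287 - 4503 = -4216$)
$\left(-401644 + 195591\right) \left(b{\left(-655 \right)} + z\right) = \left(-401644 + 195591\right) \left(\frac{1}{-655} - 4216\right) = - 206053 \left(- \frac{1}{655} - 4216\right) = \left(-206053\right) \left(- \frac{2761481}{655}\right) = \frac{569011444493}{655}$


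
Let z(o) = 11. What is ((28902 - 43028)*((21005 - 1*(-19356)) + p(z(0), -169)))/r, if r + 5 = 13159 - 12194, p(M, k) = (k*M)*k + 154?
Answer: -1252573609/240 ≈ -5.2191e+6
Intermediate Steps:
p(M, k) = 154 + M*k² (p(M, k) = (M*k)*k + 154 = M*k² + 154 = 154 + M*k²)
r = 960 (r = -5 + (13159 - 12194) = -5 + 965 = 960)
((28902 - 43028)*((21005 - 1*(-19356)) + p(z(0), -169)))/r = ((28902 - 43028)*((21005 - 1*(-19356)) + (154 + 11*(-169)²)))/960 = -14126*((21005 + 19356) + (154 + 11*28561))*(1/960) = -14126*(40361 + (154 + 314171))*(1/960) = -14126*(40361 + 314325)*(1/960) = -14126*354686*(1/960) = -5010294436*1/960 = -1252573609/240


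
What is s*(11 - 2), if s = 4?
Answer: 36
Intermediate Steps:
s*(11 - 2) = 4*(11 - 2) = 4*9 = 36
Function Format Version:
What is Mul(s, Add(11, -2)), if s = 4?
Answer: 36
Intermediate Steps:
Mul(s, Add(11, -2)) = Mul(4, Add(11, -2)) = Mul(4, 9) = 36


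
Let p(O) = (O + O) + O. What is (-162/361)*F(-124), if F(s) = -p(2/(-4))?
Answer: -243/361 ≈ -0.67313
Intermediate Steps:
p(O) = 3*O (p(O) = 2*O + O = 3*O)
F(s) = 3/2 (F(s) = -3*2/(-4) = -3*2*(-¼) = -3*(-1)/2 = -1*(-3/2) = 3/2)
(-162/361)*F(-124) = -162/361*(3/2) = -162*1/361*(3/2) = -162/361*3/2 = -243/361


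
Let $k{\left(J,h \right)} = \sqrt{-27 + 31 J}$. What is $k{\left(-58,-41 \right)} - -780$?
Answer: $780 + 5 i \sqrt{73} \approx 780.0 + 42.72 i$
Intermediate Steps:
$k{\left(-58,-41 \right)} - -780 = \sqrt{-27 + 31 \left(-58\right)} - -780 = \sqrt{-27 - 1798} + 780 = \sqrt{-1825} + 780 = 5 i \sqrt{73} + 780 = 780 + 5 i \sqrt{73}$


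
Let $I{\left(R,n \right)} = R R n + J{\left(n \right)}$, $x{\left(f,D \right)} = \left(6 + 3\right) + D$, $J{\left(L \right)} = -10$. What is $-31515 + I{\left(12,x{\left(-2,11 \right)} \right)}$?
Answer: $-28645$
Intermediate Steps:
$x{\left(f,D \right)} = 9 + D$
$I{\left(R,n \right)} = -10 + n R^{2}$ ($I{\left(R,n \right)} = R R n - 10 = R^{2} n - 10 = n R^{2} - 10 = -10 + n R^{2}$)
$-31515 + I{\left(12,x{\left(-2,11 \right)} \right)} = -31515 - \left(10 - \left(9 + 11\right) 12^{2}\right) = -31515 + \left(-10 + 20 \cdot 144\right) = -31515 + \left(-10 + 2880\right) = -31515 + 2870 = -28645$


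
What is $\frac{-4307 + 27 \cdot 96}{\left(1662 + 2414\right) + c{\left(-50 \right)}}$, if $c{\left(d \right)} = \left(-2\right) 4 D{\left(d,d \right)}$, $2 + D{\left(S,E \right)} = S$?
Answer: $- \frac{1715}{4492} \approx -0.38179$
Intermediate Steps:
$D{\left(S,E \right)} = -2 + S$
$c{\left(d \right)} = 16 - 8 d$ ($c{\left(d \right)} = \left(-2\right) 4 \left(-2 + d\right) = - 8 \left(-2 + d\right) = 16 - 8 d$)
$\frac{-4307 + 27 \cdot 96}{\left(1662 + 2414\right) + c{\left(-50 \right)}} = \frac{-4307 + 27 \cdot 96}{\left(1662 + 2414\right) + \left(16 - -400\right)} = \frac{-4307 + 2592}{4076 + \left(16 + 400\right)} = - \frac{1715}{4076 + 416} = - \frac{1715}{4492}$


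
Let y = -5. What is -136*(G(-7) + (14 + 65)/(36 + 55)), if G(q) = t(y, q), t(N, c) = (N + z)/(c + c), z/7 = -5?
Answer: -46104/91 ≈ -506.64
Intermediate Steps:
z = -35 (z = 7*(-5) = -35)
t(N, c) = (-35 + N)/(2*c) (t(N, c) = (N - 35)/(c + c) = (-35 + N)/((2*c)) = (-35 + N)*(1/(2*c)) = (-35 + N)/(2*c))
G(q) = -20/q (G(q) = (-35 - 5)/(2*q) = (½)*(-40)/q = -20/q)
-136*(G(-7) + (14 + 65)/(36 + 55)) = -136*(-20/(-7) + (14 + 65)/(36 + 55)) = -136*(-20*(-⅐) + 79/91) = -136*(20/7 + 79*(1/91)) = -136*(20/7 + 79/91) = -136*339/91 = -46104/91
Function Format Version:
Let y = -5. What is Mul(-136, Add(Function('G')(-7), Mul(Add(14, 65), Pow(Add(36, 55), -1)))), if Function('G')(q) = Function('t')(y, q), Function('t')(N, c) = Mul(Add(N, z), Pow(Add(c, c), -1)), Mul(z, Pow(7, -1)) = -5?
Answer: Rational(-46104, 91) ≈ -506.64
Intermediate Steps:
z = -35 (z = Mul(7, -5) = -35)
Function('t')(N, c) = Mul(Rational(1, 2), Pow(c, -1), Add(-35, N)) (Function('t')(N, c) = Mul(Add(N, -35), Pow(Add(c, c), -1)) = Mul(Add(-35, N), Pow(Mul(2, c), -1)) = Mul(Add(-35, N), Mul(Rational(1, 2), Pow(c, -1))) = Mul(Rational(1, 2), Pow(c, -1), Add(-35, N)))
Function('G')(q) = Mul(-20, Pow(q, -1)) (Function('G')(q) = Mul(Rational(1, 2), Pow(q, -1), Add(-35, -5)) = Mul(Rational(1, 2), Pow(q, -1), -40) = Mul(-20, Pow(q, -1)))
Mul(-136, Add(Function('G')(-7), Mul(Add(14, 65), Pow(Add(36, 55), -1)))) = Mul(-136, Add(Mul(-20, Pow(-7, -1)), Mul(Add(14, 65), Pow(Add(36, 55), -1)))) = Mul(-136, Add(Mul(-20, Rational(-1, 7)), Mul(79, Pow(91, -1)))) = Mul(-136, Add(Rational(20, 7), Mul(79, Rational(1, 91)))) = Mul(-136, Add(Rational(20, 7), Rational(79, 91))) = Mul(-136, Rational(339, 91)) = Rational(-46104, 91)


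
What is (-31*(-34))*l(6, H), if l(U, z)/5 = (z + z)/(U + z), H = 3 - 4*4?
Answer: 137020/7 ≈ 19574.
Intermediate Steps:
H = -13 (H = 3 - 16 = -13)
l(U, z) = 10*z/(U + z) (l(U, z) = 5*((z + z)/(U + z)) = 5*((2*z)/(U + z)) = 5*(2*z/(U + z)) = 10*z/(U + z))
(-31*(-34))*l(6, H) = (-31*(-34))*(10*(-13)/(6 - 13)) = 1054*(10*(-13)/(-7)) = 1054*(10*(-13)*(-⅐)) = 1054*(130/7) = 137020/7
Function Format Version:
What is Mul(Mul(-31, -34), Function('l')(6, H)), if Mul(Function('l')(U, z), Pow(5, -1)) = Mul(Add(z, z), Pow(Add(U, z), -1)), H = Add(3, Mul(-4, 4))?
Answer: Rational(137020, 7) ≈ 19574.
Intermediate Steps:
H = -13 (H = Add(3, -16) = -13)
Function('l')(U, z) = Mul(10, z, Pow(Add(U, z), -1)) (Function('l')(U, z) = Mul(5, Mul(Add(z, z), Pow(Add(U, z), -1))) = Mul(5, Mul(Mul(2, z), Pow(Add(U, z), -1))) = Mul(5, Mul(2, z, Pow(Add(U, z), -1))) = Mul(10, z, Pow(Add(U, z), -1)))
Mul(Mul(-31, -34), Function('l')(6, H)) = Mul(Mul(-31, -34), Mul(10, -13, Pow(Add(6, -13), -1))) = Mul(1054, Mul(10, -13, Pow(-7, -1))) = Mul(1054, Mul(10, -13, Rational(-1, 7))) = Mul(1054, Rational(130, 7)) = Rational(137020, 7)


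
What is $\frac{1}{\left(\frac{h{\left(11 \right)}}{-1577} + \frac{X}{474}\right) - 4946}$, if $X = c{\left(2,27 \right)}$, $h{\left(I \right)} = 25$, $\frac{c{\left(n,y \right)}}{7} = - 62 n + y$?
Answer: $- \frac{747498}{3698207741} \approx -0.00020212$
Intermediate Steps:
$c{\left(n,y \right)} = - 434 n + 7 y$ ($c{\left(n,y \right)} = 7 \left(- 62 n + y\right) = 7 \left(y - 62 n\right) = - 434 n + 7 y$)
$X = -679$ ($X = \left(-434\right) 2 + 7 \cdot 27 = -868 + 189 = -679$)
$\frac{1}{\left(\frac{h{\left(11 \right)}}{-1577} + \frac{X}{474}\right) - 4946} = \frac{1}{\left(\frac{25}{-1577} - \frac{679}{474}\right) - 4946} = \frac{1}{\left(25 \left(- \frac{1}{1577}\right) - \frac{679}{474}\right) - 4946} = \frac{1}{\left(- \frac{25}{1577} - \frac{679}{474}\right) - 4946} = \frac{1}{- \frac{1082633}{747498} - 4946} = \frac{1}{- \frac{3698207741}{747498}} = - \frac{747498}{3698207741}$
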